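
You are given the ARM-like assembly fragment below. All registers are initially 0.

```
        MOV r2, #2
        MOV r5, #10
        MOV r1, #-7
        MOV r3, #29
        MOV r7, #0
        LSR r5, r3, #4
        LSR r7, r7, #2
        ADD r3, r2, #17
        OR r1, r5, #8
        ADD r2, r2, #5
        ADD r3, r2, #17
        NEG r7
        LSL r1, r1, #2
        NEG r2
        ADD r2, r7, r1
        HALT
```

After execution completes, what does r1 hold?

36

r2=2
r5=10
r1=-7
r3=29
r7=0
r5=29>>4=1
r7=0>>2=0
r3=2+17=19
r1=1|8=9
r2=2+5=7
r3=7+17=24
r7=-(0)=0
r1=9<<2=36
r2=-(7)=-7
r2=0+36=36
halt.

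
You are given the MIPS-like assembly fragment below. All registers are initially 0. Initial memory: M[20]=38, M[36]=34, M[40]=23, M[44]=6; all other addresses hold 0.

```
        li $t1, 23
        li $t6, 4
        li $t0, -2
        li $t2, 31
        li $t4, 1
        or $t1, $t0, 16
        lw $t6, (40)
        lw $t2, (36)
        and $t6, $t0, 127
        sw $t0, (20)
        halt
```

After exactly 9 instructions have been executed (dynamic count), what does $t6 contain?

126

$t1=23
$t6=4
$t0=-2
$t2=31
$t4=1
$t1=(-2)|16=-2
$t6=M[40]=23
$t2=M[36]=34
$t6=(-2)&127=126
After step 9: $t6 = 126.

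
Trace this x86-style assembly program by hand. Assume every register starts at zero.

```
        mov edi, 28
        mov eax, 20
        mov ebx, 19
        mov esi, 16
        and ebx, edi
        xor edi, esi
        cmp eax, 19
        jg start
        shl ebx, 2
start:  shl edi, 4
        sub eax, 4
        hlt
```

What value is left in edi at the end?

after mov edi, 28: edi=28
after mov eax, 20: eax=20
after mov ebx, 19: ebx=19
after mov esi, 16: esi=16
after and ebx, edi: ebx=19&28=16
after xor edi, esi: edi=28^16=12
cmp eax, 19  (cmp 20,19)
jg start: taken
after shl edi, 4: edi=12<<4=192
after sub eax, 4: eax=20-4=16
halt.

192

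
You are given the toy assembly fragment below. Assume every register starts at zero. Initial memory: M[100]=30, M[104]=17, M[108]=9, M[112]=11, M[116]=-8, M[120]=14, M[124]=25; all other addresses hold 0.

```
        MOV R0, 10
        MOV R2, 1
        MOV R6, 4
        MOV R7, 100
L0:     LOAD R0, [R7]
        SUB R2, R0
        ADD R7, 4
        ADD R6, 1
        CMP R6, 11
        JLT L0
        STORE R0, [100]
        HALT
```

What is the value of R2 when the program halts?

after MOV R0, 10: R0=10
after MOV R2, 1: R2=1
after MOV R6, 4: R6=4
after MOV R7, 100: R7=100
after LOAD R0, [R7]: R0=M[100]=30
after SUB R2, R0: R2=1-30=-29
after ADD R7, 4: R7=100+4=104
after ADD R6, 1: R6=4+1=5
CMP R6, 11  (cmp 5,11)
JLT L0: taken
after LOAD R0, [R7]: R0=M[104]=17
after SUB R2, R0: R2=(-29)-17=-46
after ADD R7, 4: R7=104+4=108
after ADD R6, 1: R6=5+1=6
CMP R6, 11  (cmp 6,11)
JLT L0: taken
after LOAD R0, [R7]: R0=M[108]=9
after SUB R2, R0: R2=(-46)-9=-55
after ADD R7, 4: R7=108+4=112
after ADD R6, 1: R6=6+1=7
CMP R6, 11  (cmp 7,11)
JLT L0: taken
after LOAD R0, [R7]: R0=M[112]=11
after SUB R2, R0: R2=(-55)-11=-66
after ADD R7, 4: R7=112+4=116
after ADD R6, 1: R6=7+1=8
CMP R6, 11  (cmp 8,11)
JLT L0: taken
after LOAD R0, [R7]: R0=M[116]=-8
after SUB R2, R0: R2=(-66)-(-8)=-58
after ADD R7, 4: R7=116+4=120
after ADD R6, 1: R6=8+1=9
CMP R6, 11  (cmp 9,11)
JLT L0: taken
after LOAD R0, [R7]: R0=M[120]=14
after SUB R2, R0: R2=(-58)-14=-72
after ADD R7, 4: R7=120+4=124
after ADD R6, 1: R6=9+1=10
CMP R6, 11  (cmp 10,11)
JLT L0: taken
after LOAD R0, [R7]: R0=M[124]=25
after SUB R2, R0: R2=(-72)-25=-97
after ADD R7, 4: R7=124+4=128
after ADD R6, 1: R6=10+1=11
CMP R6, 11  (cmp 11,11)
JLT L0: not taken
STORE R0, [100] → M[100]=25
halt.

-97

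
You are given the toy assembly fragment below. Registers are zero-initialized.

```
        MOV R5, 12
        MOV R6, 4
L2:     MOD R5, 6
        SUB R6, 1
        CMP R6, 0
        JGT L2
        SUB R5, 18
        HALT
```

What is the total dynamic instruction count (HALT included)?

20

MOV R5, 12 → R5=12
MOV R6, 4 → R6=4
MOD R5, 6 → R5=12%6=0
SUB R6, 1 → R6=4-1=3
CMP R6, 0  (cmp 3,0)
JGT L2: taken
MOD R5, 6 → R5=0%6=0
SUB R6, 1 → R6=3-1=2
CMP R6, 0  (cmp 2,0)
JGT L2: taken
MOD R5, 6 → R5=0%6=0
SUB R6, 1 → R6=2-1=1
CMP R6, 0  (cmp 1,0)
JGT L2: taken
MOD R5, 6 → R5=0%6=0
SUB R6, 1 → R6=1-1=0
CMP R6, 0  (cmp 0,0)
JGT L2: not taken
SUB R5, 18 → R5=0-18=-18
halt.
Total executed instructions: 20.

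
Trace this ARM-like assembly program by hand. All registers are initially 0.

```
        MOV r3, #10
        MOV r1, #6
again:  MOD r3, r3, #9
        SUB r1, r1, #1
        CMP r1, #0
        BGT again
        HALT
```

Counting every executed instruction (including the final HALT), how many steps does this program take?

27

after MOV r3, #10: r3=10
after MOV r1, #6: r1=6
after MOD r3, r3, #9: r3=10%9=1
after SUB r1, r1, #1: r1=6-1=5
CMP r1, #0  (cmp 5,0)
BGT again: taken
after MOD r3, r3, #9: r3=1%9=1
after SUB r1, r1, #1: r1=5-1=4
CMP r1, #0  (cmp 4,0)
BGT again: taken
after MOD r3, r3, #9: r3=1%9=1
after SUB r1, r1, #1: r1=4-1=3
CMP r1, #0  (cmp 3,0)
BGT again: taken
after MOD r3, r3, #9: r3=1%9=1
after SUB r1, r1, #1: r1=3-1=2
CMP r1, #0  (cmp 2,0)
BGT again: taken
after MOD r3, r3, #9: r3=1%9=1
after SUB r1, r1, #1: r1=2-1=1
CMP r1, #0  (cmp 1,0)
BGT again: taken
after MOD r3, r3, #9: r3=1%9=1
after SUB r1, r1, #1: r1=1-1=0
CMP r1, #0  (cmp 0,0)
BGT again: not taken
halt.
Total executed instructions: 27.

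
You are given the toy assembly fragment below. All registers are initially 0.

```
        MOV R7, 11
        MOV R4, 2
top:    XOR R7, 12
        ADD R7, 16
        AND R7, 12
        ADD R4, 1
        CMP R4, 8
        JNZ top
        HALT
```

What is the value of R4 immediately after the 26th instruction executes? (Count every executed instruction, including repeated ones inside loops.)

R7=11
R4=2
R7=11^12=7
R7=7+16=23
R7=23&12=4
R4=2+1=3
CMP R4, 8  (cmp 3,8)
JNZ top: taken
R7=4^12=8
R7=8+16=24
R7=24&12=8
R4=3+1=4
CMP R4, 8  (cmp 4,8)
JNZ top: taken
R7=8^12=4
R7=4+16=20
R7=20&12=4
R4=4+1=5
CMP R4, 8  (cmp 5,8)
JNZ top: taken
R7=4^12=8
R7=8+16=24
R7=24&12=8
R4=5+1=6
CMP R4, 8  (cmp 6,8)
JNZ top: taken
After step 26: R4 = 6.

6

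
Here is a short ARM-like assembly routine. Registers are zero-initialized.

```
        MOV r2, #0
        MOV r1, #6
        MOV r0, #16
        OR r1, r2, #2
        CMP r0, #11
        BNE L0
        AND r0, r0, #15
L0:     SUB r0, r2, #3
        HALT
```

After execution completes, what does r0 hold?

-3

after MOV r2, #0: r2=0
after MOV r1, #6: r1=6
after MOV r0, #16: r0=16
after OR r1, r2, #2: r1=0|2=2
CMP r0, #11  (cmp 16,11)
BNE L0: taken
after SUB r0, r2, #3: r0=0-3=-3
halt.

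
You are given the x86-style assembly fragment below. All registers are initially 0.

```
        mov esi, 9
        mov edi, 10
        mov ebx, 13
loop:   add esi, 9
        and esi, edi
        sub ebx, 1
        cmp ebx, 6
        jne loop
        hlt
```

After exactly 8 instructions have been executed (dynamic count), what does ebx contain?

after mov esi, 9: esi=9
after mov edi, 10: edi=10
after mov ebx, 13: ebx=13
after add esi, 9: esi=9+9=18
after and esi, edi: esi=18&10=2
after sub ebx, 1: ebx=13-1=12
cmp ebx, 6  (cmp 12,6)
jne loop: taken
After step 8: ebx = 12.

12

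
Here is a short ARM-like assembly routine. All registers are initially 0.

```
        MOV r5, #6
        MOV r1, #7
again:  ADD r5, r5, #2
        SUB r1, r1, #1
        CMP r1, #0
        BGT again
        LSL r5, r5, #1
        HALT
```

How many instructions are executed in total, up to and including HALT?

32

after MOV r5, #6: r5=6
after MOV r1, #7: r1=7
after ADD r5, r5, #2: r5=6+2=8
after SUB r1, r1, #1: r1=7-1=6
CMP r1, #0  (cmp 6,0)
BGT again: taken
after ADD r5, r5, #2: r5=8+2=10
after SUB r1, r1, #1: r1=6-1=5
CMP r1, #0  (cmp 5,0)
BGT again: taken
after ADD r5, r5, #2: r5=10+2=12
after SUB r1, r1, #1: r1=5-1=4
CMP r1, #0  (cmp 4,0)
BGT again: taken
after ADD r5, r5, #2: r5=12+2=14
after SUB r1, r1, #1: r1=4-1=3
CMP r1, #0  (cmp 3,0)
BGT again: taken
after ADD r5, r5, #2: r5=14+2=16
after SUB r1, r1, #1: r1=3-1=2
CMP r1, #0  (cmp 2,0)
BGT again: taken
after ADD r5, r5, #2: r5=16+2=18
after SUB r1, r1, #1: r1=2-1=1
CMP r1, #0  (cmp 1,0)
BGT again: taken
after ADD r5, r5, #2: r5=18+2=20
after SUB r1, r1, #1: r1=1-1=0
CMP r1, #0  (cmp 0,0)
BGT again: not taken
after LSL r5, r5, #1: r5=20<<1=40
halt.
Total executed instructions: 32.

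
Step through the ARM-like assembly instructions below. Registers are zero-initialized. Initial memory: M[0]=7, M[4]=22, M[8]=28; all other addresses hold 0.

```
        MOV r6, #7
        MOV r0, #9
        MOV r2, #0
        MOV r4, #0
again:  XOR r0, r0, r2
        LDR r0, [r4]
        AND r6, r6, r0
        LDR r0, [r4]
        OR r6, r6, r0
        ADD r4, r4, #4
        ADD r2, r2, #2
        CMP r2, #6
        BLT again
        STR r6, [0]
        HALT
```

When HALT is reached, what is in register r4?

r6=7
r0=9
r2=0
r4=0
r0=9^0=9
r0=M[0]=7
r6=7&7=7
r0=M[0]=7
r6=7|7=7
r4=0+4=4
r2=0+2=2
CMP r2, #6  (cmp 2,6)
BLT again: taken
r0=7^2=5
r0=M[4]=22
r6=7&22=6
r0=M[4]=22
r6=6|22=22
r4=4+4=8
r2=2+2=4
CMP r2, #6  (cmp 4,6)
BLT again: taken
r0=22^4=18
r0=M[8]=28
r6=22&28=20
r0=M[8]=28
r6=20|28=28
r4=8+4=12
r2=4+2=6
CMP r2, #6  (cmp 6,6)
BLT again: not taken
STR r6, [0] → M[0]=28
halt.

12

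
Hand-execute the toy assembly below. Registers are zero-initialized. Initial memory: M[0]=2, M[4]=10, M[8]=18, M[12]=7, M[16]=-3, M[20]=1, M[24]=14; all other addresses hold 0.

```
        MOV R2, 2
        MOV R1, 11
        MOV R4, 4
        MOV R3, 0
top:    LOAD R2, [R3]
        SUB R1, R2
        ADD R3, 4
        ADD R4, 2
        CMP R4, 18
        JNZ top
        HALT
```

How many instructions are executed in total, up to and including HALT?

47

after MOV R2, 2: R2=2
after MOV R1, 11: R1=11
after MOV R4, 4: R4=4
after MOV R3, 0: R3=0
after LOAD R2, [R3]: R2=M[0]=2
after SUB R1, R2: R1=11-2=9
after ADD R3, 4: R3=0+4=4
after ADD R4, 2: R4=4+2=6
CMP R4, 18  (cmp 6,18)
JNZ top: taken
after LOAD R2, [R3]: R2=M[4]=10
after SUB R1, R2: R1=9-10=-1
after ADD R3, 4: R3=4+4=8
after ADD R4, 2: R4=6+2=8
CMP R4, 18  (cmp 8,18)
JNZ top: taken
after LOAD R2, [R3]: R2=M[8]=18
after SUB R1, R2: R1=(-1)-18=-19
after ADD R3, 4: R3=8+4=12
after ADD R4, 2: R4=8+2=10
CMP R4, 18  (cmp 10,18)
JNZ top: taken
after LOAD R2, [R3]: R2=M[12]=7
after SUB R1, R2: R1=(-19)-7=-26
after ADD R3, 4: R3=12+4=16
after ADD R4, 2: R4=10+2=12
CMP R4, 18  (cmp 12,18)
JNZ top: taken
after LOAD R2, [R3]: R2=M[16]=-3
after SUB R1, R2: R1=(-26)-(-3)=-23
after ADD R3, 4: R3=16+4=20
after ADD R4, 2: R4=12+2=14
CMP R4, 18  (cmp 14,18)
JNZ top: taken
after LOAD R2, [R3]: R2=M[20]=1
after SUB R1, R2: R1=(-23)-1=-24
after ADD R3, 4: R3=20+4=24
after ADD R4, 2: R4=14+2=16
CMP R4, 18  (cmp 16,18)
JNZ top: taken
after LOAD R2, [R3]: R2=M[24]=14
after SUB R1, R2: R1=(-24)-14=-38
after ADD R3, 4: R3=24+4=28
after ADD R4, 2: R4=16+2=18
CMP R4, 18  (cmp 18,18)
JNZ top: not taken
halt.
Total executed instructions: 47.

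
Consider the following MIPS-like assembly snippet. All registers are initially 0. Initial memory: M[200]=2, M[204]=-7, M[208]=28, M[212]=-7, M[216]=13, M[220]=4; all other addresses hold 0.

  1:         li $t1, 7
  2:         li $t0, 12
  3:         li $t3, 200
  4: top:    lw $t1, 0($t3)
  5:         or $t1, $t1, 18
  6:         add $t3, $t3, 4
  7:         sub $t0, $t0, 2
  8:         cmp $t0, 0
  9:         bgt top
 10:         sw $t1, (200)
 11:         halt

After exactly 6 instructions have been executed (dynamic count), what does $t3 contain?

li $t1, 7 → $t1=7
li $t0, 12 → $t0=12
li $t3, 200 → $t3=200
lw $t1, 0($t3) → $t1=M[200]=2
or $t1, $t1, 18 → $t1=2|18=18
add $t3, $t3, 4 → $t3=200+4=204
After step 6: $t3 = 204.

204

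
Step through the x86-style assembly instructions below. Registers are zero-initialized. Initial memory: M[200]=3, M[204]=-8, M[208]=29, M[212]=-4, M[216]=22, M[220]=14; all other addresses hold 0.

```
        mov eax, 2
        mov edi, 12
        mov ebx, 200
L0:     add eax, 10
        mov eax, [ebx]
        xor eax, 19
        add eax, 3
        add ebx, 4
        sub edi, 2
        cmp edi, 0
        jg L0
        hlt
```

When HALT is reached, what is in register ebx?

mov eax, 2 → eax=2
mov edi, 12 → edi=12
mov ebx, 200 → ebx=200
add eax, 10 → eax=2+10=12
mov eax, [ebx] → eax=M[200]=3
xor eax, 19 → eax=3^19=16
add eax, 3 → eax=16+3=19
add ebx, 4 → ebx=200+4=204
sub edi, 2 → edi=12-2=10
cmp edi, 0  (cmp 10,0)
jg L0: taken
add eax, 10 → eax=19+10=29
mov eax, [ebx] → eax=M[204]=-8
xor eax, 19 → eax=(-8)^19=-21
add eax, 3 → eax=(-21)+3=-18
add ebx, 4 → ebx=204+4=208
sub edi, 2 → edi=10-2=8
cmp edi, 0  (cmp 8,0)
jg L0: taken
add eax, 10 → eax=(-18)+10=-8
mov eax, [ebx] → eax=M[208]=29
xor eax, 19 → eax=29^19=14
add eax, 3 → eax=14+3=17
add ebx, 4 → ebx=208+4=212
sub edi, 2 → edi=8-2=6
cmp edi, 0  (cmp 6,0)
jg L0: taken
add eax, 10 → eax=17+10=27
mov eax, [ebx] → eax=M[212]=-4
xor eax, 19 → eax=(-4)^19=-17
add eax, 3 → eax=(-17)+3=-14
add ebx, 4 → ebx=212+4=216
sub edi, 2 → edi=6-2=4
cmp edi, 0  (cmp 4,0)
jg L0: taken
add eax, 10 → eax=(-14)+10=-4
mov eax, [ebx] → eax=M[216]=22
xor eax, 19 → eax=22^19=5
add eax, 3 → eax=5+3=8
add ebx, 4 → ebx=216+4=220
sub edi, 2 → edi=4-2=2
cmp edi, 0  (cmp 2,0)
jg L0: taken
add eax, 10 → eax=8+10=18
mov eax, [ebx] → eax=M[220]=14
xor eax, 19 → eax=14^19=29
add eax, 3 → eax=29+3=32
add ebx, 4 → ebx=220+4=224
sub edi, 2 → edi=2-2=0
cmp edi, 0  (cmp 0,0)
jg L0: not taken
halt.

224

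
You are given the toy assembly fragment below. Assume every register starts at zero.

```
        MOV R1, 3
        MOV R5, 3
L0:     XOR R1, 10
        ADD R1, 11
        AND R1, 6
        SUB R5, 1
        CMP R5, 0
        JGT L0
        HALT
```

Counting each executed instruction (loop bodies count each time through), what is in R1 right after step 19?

R1=3
R5=3
R1=3^10=9
R1=9+11=20
R1=20&6=4
R5=3-1=2
CMP R5, 0  (cmp 2,0)
JGT L0: taken
R1=4^10=14
R1=14+11=25
R1=25&6=0
R5=2-1=1
CMP R5, 0  (cmp 1,0)
JGT L0: taken
R1=0^10=10
R1=10+11=21
R1=21&6=4
R5=1-1=0
CMP R5, 0  (cmp 0,0)
After step 19: R1 = 4.

4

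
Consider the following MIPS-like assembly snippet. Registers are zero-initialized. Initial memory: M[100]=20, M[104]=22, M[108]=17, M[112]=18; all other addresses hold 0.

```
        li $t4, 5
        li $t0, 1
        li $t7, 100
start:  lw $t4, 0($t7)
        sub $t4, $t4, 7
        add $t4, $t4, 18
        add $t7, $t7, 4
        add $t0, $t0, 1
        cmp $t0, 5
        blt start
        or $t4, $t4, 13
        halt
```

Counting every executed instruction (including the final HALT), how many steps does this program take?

li $t4, 5 → $t4=5
li $t0, 1 → $t0=1
li $t7, 100 → $t7=100
lw $t4, 0($t7) → $t4=M[100]=20
sub $t4, $t4, 7 → $t4=20-7=13
add $t4, $t4, 18 → $t4=13+18=31
add $t7, $t7, 4 → $t7=100+4=104
add $t0, $t0, 1 → $t0=1+1=2
cmp $t0, 5  (cmp 2,5)
blt start: taken
lw $t4, 0($t7) → $t4=M[104]=22
sub $t4, $t4, 7 → $t4=22-7=15
add $t4, $t4, 18 → $t4=15+18=33
add $t7, $t7, 4 → $t7=104+4=108
add $t0, $t0, 1 → $t0=2+1=3
cmp $t0, 5  (cmp 3,5)
blt start: taken
lw $t4, 0($t7) → $t4=M[108]=17
sub $t4, $t4, 7 → $t4=17-7=10
add $t4, $t4, 18 → $t4=10+18=28
add $t7, $t7, 4 → $t7=108+4=112
add $t0, $t0, 1 → $t0=3+1=4
cmp $t0, 5  (cmp 4,5)
blt start: taken
lw $t4, 0($t7) → $t4=M[112]=18
sub $t4, $t4, 7 → $t4=18-7=11
add $t4, $t4, 18 → $t4=11+18=29
add $t7, $t7, 4 → $t7=112+4=116
add $t0, $t0, 1 → $t0=4+1=5
cmp $t0, 5  (cmp 5,5)
blt start: not taken
or $t4, $t4, 13 → $t4=29|13=29
halt.
Total executed instructions: 33.

33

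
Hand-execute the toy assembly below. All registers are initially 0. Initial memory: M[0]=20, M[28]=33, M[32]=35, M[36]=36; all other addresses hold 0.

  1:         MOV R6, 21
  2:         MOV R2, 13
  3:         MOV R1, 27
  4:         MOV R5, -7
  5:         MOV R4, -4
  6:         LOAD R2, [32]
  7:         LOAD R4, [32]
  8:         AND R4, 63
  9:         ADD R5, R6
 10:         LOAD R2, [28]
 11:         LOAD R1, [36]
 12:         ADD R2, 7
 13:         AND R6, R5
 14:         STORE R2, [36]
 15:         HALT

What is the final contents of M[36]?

40

MOV R6, 21 → R6=21
MOV R2, 13 → R2=13
MOV R1, 27 → R1=27
MOV R5, -7 → R5=-7
MOV R4, -4 → R4=-4
LOAD R2, [32] → R2=M[32]=35
LOAD R4, [32] → R4=M[32]=35
AND R4, 63 → R4=35&63=35
ADD R5, R6 → R5=(-7)+21=14
LOAD R2, [28] → R2=M[28]=33
LOAD R1, [36] → R1=M[36]=36
ADD R2, 7 → R2=33+7=40
AND R6, R5 → R6=21&14=4
STORE R2, [36] → M[36]=40
halt.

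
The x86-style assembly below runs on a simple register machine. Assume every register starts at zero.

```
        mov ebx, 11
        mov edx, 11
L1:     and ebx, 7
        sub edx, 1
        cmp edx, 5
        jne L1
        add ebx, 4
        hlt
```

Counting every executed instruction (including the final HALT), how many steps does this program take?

28

mov ebx, 11 → ebx=11
mov edx, 11 → edx=11
and ebx, 7 → ebx=11&7=3
sub edx, 1 → edx=11-1=10
cmp edx, 5  (cmp 10,5)
jne L1: taken
and ebx, 7 → ebx=3&7=3
sub edx, 1 → edx=10-1=9
cmp edx, 5  (cmp 9,5)
jne L1: taken
and ebx, 7 → ebx=3&7=3
sub edx, 1 → edx=9-1=8
cmp edx, 5  (cmp 8,5)
jne L1: taken
and ebx, 7 → ebx=3&7=3
sub edx, 1 → edx=8-1=7
cmp edx, 5  (cmp 7,5)
jne L1: taken
and ebx, 7 → ebx=3&7=3
sub edx, 1 → edx=7-1=6
cmp edx, 5  (cmp 6,5)
jne L1: taken
and ebx, 7 → ebx=3&7=3
sub edx, 1 → edx=6-1=5
cmp edx, 5  (cmp 5,5)
jne L1: not taken
add ebx, 4 → ebx=3+4=7
halt.
Total executed instructions: 28.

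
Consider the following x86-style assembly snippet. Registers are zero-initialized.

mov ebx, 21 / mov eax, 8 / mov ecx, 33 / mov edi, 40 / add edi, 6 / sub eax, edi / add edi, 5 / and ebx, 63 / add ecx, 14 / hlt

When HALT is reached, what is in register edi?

after mov ebx, 21: ebx=21
after mov eax, 8: eax=8
after mov ecx, 33: ecx=33
after mov edi, 40: edi=40
after add edi, 6: edi=40+6=46
after sub eax, edi: eax=8-46=-38
after add edi, 5: edi=46+5=51
after and ebx, 63: ebx=21&63=21
after add ecx, 14: ecx=33+14=47
halt.

51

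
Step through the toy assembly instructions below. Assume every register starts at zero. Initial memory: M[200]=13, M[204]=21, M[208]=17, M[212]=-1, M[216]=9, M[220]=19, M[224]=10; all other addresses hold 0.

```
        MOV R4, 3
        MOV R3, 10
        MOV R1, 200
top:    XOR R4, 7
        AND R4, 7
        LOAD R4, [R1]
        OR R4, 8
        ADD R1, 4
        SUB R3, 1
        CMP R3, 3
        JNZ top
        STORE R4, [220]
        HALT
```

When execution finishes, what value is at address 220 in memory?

10

MOV R4, 3 → R4=3
MOV R3, 10 → R3=10
MOV R1, 200 → R1=200
XOR R4, 7 → R4=3^7=4
AND R4, 7 → R4=4&7=4
LOAD R4, [R1] → R4=M[200]=13
OR R4, 8 → R4=13|8=13
ADD R1, 4 → R1=200+4=204
SUB R3, 1 → R3=10-1=9
CMP R3, 3  (cmp 9,3)
JNZ top: taken
XOR R4, 7 → R4=13^7=10
AND R4, 7 → R4=10&7=2
LOAD R4, [R1] → R4=M[204]=21
OR R4, 8 → R4=21|8=29
ADD R1, 4 → R1=204+4=208
SUB R3, 1 → R3=9-1=8
CMP R3, 3  (cmp 8,3)
JNZ top: taken
XOR R4, 7 → R4=29^7=26
AND R4, 7 → R4=26&7=2
LOAD R4, [R1] → R4=M[208]=17
OR R4, 8 → R4=17|8=25
ADD R1, 4 → R1=208+4=212
SUB R3, 1 → R3=8-1=7
CMP R3, 3  (cmp 7,3)
JNZ top: taken
XOR R4, 7 → R4=25^7=30
AND R4, 7 → R4=30&7=6
LOAD R4, [R1] → R4=M[212]=-1
OR R4, 8 → R4=(-1)|8=-1
ADD R1, 4 → R1=212+4=216
SUB R3, 1 → R3=7-1=6
CMP R3, 3  (cmp 6,3)
JNZ top: taken
XOR R4, 7 → R4=(-1)^7=-8
AND R4, 7 → R4=(-8)&7=0
LOAD R4, [R1] → R4=M[216]=9
OR R4, 8 → R4=9|8=9
ADD R1, 4 → R1=216+4=220
SUB R3, 1 → R3=6-1=5
CMP R3, 3  (cmp 5,3)
JNZ top: taken
XOR R4, 7 → R4=9^7=14
AND R4, 7 → R4=14&7=6
LOAD R4, [R1] → R4=M[220]=19
OR R4, 8 → R4=19|8=27
ADD R1, 4 → R1=220+4=224
SUB R3, 1 → R3=5-1=4
CMP R3, 3  (cmp 4,3)
JNZ top: taken
XOR R4, 7 → R4=27^7=28
AND R4, 7 → R4=28&7=4
LOAD R4, [R1] → R4=M[224]=10
OR R4, 8 → R4=10|8=10
ADD R1, 4 → R1=224+4=228
SUB R3, 1 → R3=4-1=3
CMP R3, 3  (cmp 3,3)
JNZ top: not taken
STORE R4, [220] → M[220]=10
halt.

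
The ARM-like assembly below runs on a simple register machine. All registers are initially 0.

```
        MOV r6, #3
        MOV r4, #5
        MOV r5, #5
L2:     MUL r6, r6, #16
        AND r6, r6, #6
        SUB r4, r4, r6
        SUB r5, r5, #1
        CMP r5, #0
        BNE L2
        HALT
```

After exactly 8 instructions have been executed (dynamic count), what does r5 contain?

4

MOV r6, #3 → r6=3
MOV r4, #5 → r4=5
MOV r5, #5 → r5=5
MUL r6, r6, #16 → r6=3*16=48
AND r6, r6, #6 → r6=48&6=0
SUB r4, r4, r6 → r4=5-0=5
SUB r5, r5, #1 → r5=5-1=4
CMP r5, #0  (cmp 4,0)
After step 8: r5 = 4.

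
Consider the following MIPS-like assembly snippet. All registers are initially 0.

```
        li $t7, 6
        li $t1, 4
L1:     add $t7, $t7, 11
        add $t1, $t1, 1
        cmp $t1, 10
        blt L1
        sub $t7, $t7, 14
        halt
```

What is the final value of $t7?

li $t7, 6 → $t7=6
li $t1, 4 → $t1=4
add $t7, $t7, 11 → $t7=6+11=17
add $t1, $t1, 1 → $t1=4+1=5
cmp $t1, 10  (cmp 5,10)
blt L1: taken
add $t7, $t7, 11 → $t7=17+11=28
add $t1, $t1, 1 → $t1=5+1=6
cmp $t1, 10  (cmp 6,10)
blt L1: taken
add $t7, $t7, 11 → $t7=28+11=39
add $t1, $t1, 1 → $t1=6+1=7
cmp $t1, 10  (cmp 7,10)
blt L1: taken
add $t7, $t7, 11 → $t7=39+11=50
add $t1, $t1, 1 → $t1=7+1=8
cmp $t1, 10  (cmp 8,10)
blt L1: taken
add $t7, $t7, 11 → $t7=50+11=61
add $t1, $t1, 1 → $t1=8+1=9
cmp $t1, 10  (cmp 9,10)
blt L1: taken
add $t7, $t7, 11 → $t7=61+11=72
add $t1, $t1, 1 → $t1=9+1=10
cmp $t1, 10  (cmp 10,10)
blt L1: not taken
sub $t7, $t7, 14 → $t7=72-14=58
halt.

58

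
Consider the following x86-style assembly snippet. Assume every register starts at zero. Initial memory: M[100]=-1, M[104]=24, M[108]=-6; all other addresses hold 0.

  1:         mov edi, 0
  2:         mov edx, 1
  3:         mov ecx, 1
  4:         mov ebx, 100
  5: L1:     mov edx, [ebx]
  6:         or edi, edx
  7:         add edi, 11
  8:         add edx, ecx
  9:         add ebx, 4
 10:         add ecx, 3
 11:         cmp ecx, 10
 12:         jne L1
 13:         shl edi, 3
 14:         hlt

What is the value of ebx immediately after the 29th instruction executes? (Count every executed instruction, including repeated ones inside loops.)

112

edi=0
edx=1
ecx=1
ebx=100
edx=M[100]=-1
edi=0|(-1)=-1
edi=(-1)+11=10
edx=(-1)+1=0
ebx=100+4=104
ecx=1+3=4
cmp ecx, 10  (cmp 4,10)
jne L1: taken
edx=M[104]=24
edi=10|24=26
edi=26+11=37
edx=24+4=28
ebx=104+4=108
ecx=4+3=7
cmp ecx, 10  (cmp 7,10)
jne L1: taken
edx=M[108]=-6
edi=37|(-6)=-1
edi=(-1)+11=10
edx=(-6)+7=1
ebx=108+4=112
ecx=7+3=10
cmp ecx, 10  (cmp 10,10)
jne L1: not taken
edi=10<<3=80
After step 29: ebx = 112.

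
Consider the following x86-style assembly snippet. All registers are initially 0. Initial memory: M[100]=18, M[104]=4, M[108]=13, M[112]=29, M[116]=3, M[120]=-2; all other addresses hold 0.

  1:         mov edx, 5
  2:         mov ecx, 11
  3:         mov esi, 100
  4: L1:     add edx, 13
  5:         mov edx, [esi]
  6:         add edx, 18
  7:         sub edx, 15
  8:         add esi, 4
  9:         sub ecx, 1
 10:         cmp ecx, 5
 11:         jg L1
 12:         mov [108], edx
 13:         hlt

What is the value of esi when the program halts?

124

after mov edx, 5: edx=5
after mov ecx, 11: ecx=11
after mov esi, 100: esi=100
after add edx, 13: edx=5+13=18
after mov edx, [esi]: edx=M[100]=18
after add edx, 18: edx=18+18=36
after sub edx, 15: edx=36-15=21
after add esi, 4: esi=100+4=104
after sub ecx, 1: ecx=11-1=10
cmp ecx, 5  (cmp 10,5)
jg L1: taken
after add edx, 13: edx=21+13=34
after mov edx, [esi]: edx=M[104]=4
after add edx, 18: edx=4+18=22
after sub edx, 15: edx=22-15=7
after add esi, 4: esi=104+4=108
after sub ecx, 1: ecx=10-1=9
cmp ecx, 5  (cmp 9,5)
jg L1: taken
after add edx, 13: edx=7+13=20
after mov edx, [esi]: edx=M[108]=13
after add edx, 18: edx=13+18=31
after sub edx, 15: edx=31-15=16
after add esi, 4: esi=108+4=112
after sub ecx, 1: ecx=9-1=8
cmp ecx, 5  (cmp 8,5)
jg L1: taken
after add edx, 13: edx=16+13=29
after mov edx, [esi]: edx=M[112]=29
after add edx, 18: edx=29+18=47
after sub edx, 15: edx=47-15=32
after add esi, 4: esi=112+4=116
after sub ecx, 1: ecx=8-1=7
cmp ecx, 5  (cmp 7,5)
jg L1: taken
after add edx, 13: edx=32+13=45
after mov edx, [esi]: edx=M[116]=3
after add edx, 18: edx=3+18=21
after sub edx, 15: edx=21-15=6
after add esi, 4: esi=116+4=120
after sub ecx, 1: ecx=7-1=6
cmp ecx, 5  (cmp 6,5)
jg L1: taken
after add edx, 13: edx=6+13=19
after mov edx, [esi]: edx=M[120]=-2
after add edx, 18: edx=(-2)+18=16
after sub edx, 15: edx=16-15=1
after add esi, 4: esi=120+4=124
after sub ecx, 1: ecx=6-1=5
cmp ecx, 5  (cmp 5,5)
jg L1: not taken
mov [108], edx → M[108]=1
halt.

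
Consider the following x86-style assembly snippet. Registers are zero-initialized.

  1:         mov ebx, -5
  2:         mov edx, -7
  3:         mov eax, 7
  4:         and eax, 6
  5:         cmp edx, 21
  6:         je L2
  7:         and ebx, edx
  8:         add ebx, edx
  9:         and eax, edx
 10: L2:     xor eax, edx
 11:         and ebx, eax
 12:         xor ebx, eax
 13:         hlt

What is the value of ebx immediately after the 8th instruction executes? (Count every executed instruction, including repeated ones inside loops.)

ebx=-5
edx=-7
eax=7
eax=7&6=6
cmp edx, 21  (cmp -7,21)
je L2: not taken
ebx=(-5)&(-7)=-7
ebx=(-7)+(-7)=-14
After step 8: ebx = -14.

-14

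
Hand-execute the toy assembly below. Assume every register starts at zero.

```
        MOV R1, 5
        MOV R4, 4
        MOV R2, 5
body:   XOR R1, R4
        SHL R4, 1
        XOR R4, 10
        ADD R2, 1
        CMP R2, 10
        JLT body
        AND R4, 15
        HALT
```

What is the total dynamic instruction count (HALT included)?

35

R1=5
R4=4
R2=5
R1=5^4=1
R4=4<<1=8
R4=8^10=2
R2=5+1=6
CMP R2, 10  (cmp 6,10)
JLT body: taken
R1=1^2=3
R4=2<<1=4
R4=4^10=14
R2=6+1=7
CMP R2, 10  (cmp 7,10)
JLT body: taken
R1=3^14=13
R4=14<<1=28
R4=28^10=22
R2=7+1=8
CMP R2, 10  (cmp 8,10)
JLT body: taken
R1=13^22=27
R4=22<<1=44
R4=44^10=38
R2=8+1=9
CMP R2, 10  (cmp 9,10)
JLT body: taken
R1=27^38=61
R4=38<<1=76
R4=76^10=70
R2=9+1=10
CMP R2, 10  (cmp 10,10)
JLT body: not taken
R4=70&15=6
halt.
Total executed instructions: 35.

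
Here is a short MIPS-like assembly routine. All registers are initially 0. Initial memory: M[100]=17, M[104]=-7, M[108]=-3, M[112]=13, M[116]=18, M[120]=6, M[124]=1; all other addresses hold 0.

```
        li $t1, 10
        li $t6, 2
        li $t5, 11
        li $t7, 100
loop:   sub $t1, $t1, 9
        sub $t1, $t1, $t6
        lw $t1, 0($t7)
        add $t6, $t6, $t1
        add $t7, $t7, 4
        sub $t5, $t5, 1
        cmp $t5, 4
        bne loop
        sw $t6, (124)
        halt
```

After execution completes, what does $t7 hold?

li $t1, 10 → $t1=10
li $t6, 2 → $t6=2
li $t5, 11 → $t5=11
li $t7, 100 → $t7=100
sub $t1, $t1, 9 → $t1=10-9=1
sub $t1, $t1, $t6 → $t1=1-2=-1
lw $t1, 0($t7) → $t1=M[100]=17
add $t6, $t6, $t1 → $t6=2+17=19
add $t7, $t7, 4 → $t7=100+4=104
sub $t5, $t5, 1 → $t5=11-1=10
cmp $t5, 4  (cmp 10,4)
bne loop: taken
sub $t1, $t1, 9 → $t1=17-9=8
sub $t1, $t1, $t6 → $t1=8-19=-11
lw $t1, 0($t7) → $t1=M[104]=-7
add $t6, $t6, $t1 → $t6=19+(-7)=12
add $t7, $t7, 4 → $t7=104+4=108
sub $t5, $t5, 1 → $t5=10-1=9
cmp $t5, 4  (cmp 9,4)
bne loop: taken
sub $t1, $t1, 9 → $t1=(-7)-9=-16
sub $t1, $t1, $t6 → $t1=(-16)-12=-28
lw $t1, 0($t7) → $t1=M[108]=-3
add $t6, $t6, $t1 → $t6=12+(-3)=9
add $t7, $t7, 4 → $t7=108+4=112
sub $t5, $t5, 1 → $t5=9-1=8
cmp $t5, 4  (cmp 8,4)
bne loop: taken
sub $t1, $t1, 9 → $t1=(-3)-9=-12
sub $t1, $t1, $t6 → $t1=(-12)-9=-21
lw $t1, 0($t7) → $t1=M[112]=13
add $t6, $t6, $t1 → $t6=9+13=22
add $t7, $t7, 4 → $t7=112+4=116
sub $t5, $t5, 1 → $t5=8-1=7
cmp $t5, 4  (cmp 7,4)
bne loop: taken
sub $t1, $t1, 9 → $t1=13-9=4
sub $t1, $t1, $t6 → $t1=4-22=-18
lw $t1, 0($t7) → $t1=M[116]=18
add $t6, $t6, $t1 → $t6=22+18=40
add $t7, $t7, 4 → $t7=116+4=120
sub $t5, $t5, 1 → $t5=7-1=6
cmp $t5, 4  (cmp 6,4)
bne loop: taken
sub $t1, $t1, 9 → $t1=18-9=9
sub $t1, $t1, $t6 → $t1=9-40=-31
lw $t1, 0($t7) → $t1=M[120]=6
add $t6, $t6, $t1 → $t6=40+6=46
add $t7, $t7, 4 → $t7=120+4=124
sub $t5, $t5, 1 → $t5=6-1=5
cmp $t5, 4  (cmp 5,4)
bne loop: taken
sub $t1, $t1, 9 → $t1=6-9=-3
sub $t1, $t1, $t6 → $t1=(-3)-46=-49
lw $t1, 0($t7) → $t1=M[124]=1
add $t6, $t6, $t1 → $t6=46+1=47
add $t7, $t7, 4 → $t7=124+4=128
sub $t5, $t5, 1 → $t5=5-1=4
cmp $t5, 4  (cmp 4,4)
bne loop: not taken
sw $t6, (124) → M[124]=47
halt.

128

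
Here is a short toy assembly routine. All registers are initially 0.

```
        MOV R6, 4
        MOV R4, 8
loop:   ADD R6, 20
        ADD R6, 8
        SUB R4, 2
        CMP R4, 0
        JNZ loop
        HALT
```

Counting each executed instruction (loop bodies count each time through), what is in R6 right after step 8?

after MOV R6, 4: R6=4
after MOV R4, 8: R4=8
after ADD R6, 20: R6=4+20=24
after ADD R6, 8: R6=24+8=32
after SUB R4, 2: R4=8-2=6
CMP R4, 0  (cmp 6,0)
JNZ loop: taken
after ADD R6, 20: R6=32+20=52
After step 8: R6 = 52.

52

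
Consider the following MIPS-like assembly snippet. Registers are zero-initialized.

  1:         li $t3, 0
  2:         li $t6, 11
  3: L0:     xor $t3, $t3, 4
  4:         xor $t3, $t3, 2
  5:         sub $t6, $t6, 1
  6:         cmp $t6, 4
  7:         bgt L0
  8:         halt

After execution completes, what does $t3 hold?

6

after li $t3, 0: $t3=0
after li $t6, 11: $t6=11
after xor $t3, $t3, 4: $t3=0^4=4
after xor $t3, $t3, 2: $t3=4^2=6
after sub $t6, $t6, 1: $t6=11-1=10
cmp $t6, 4  (cmp 10,4)
bgt L0: taken
after xor $t3, $t3, 4: $t3=6^4=2
after xor $t3, $t3, 2: $t3=2^2=0
after sub $t6, $t6, 1: $t6=10-1=9
cmp $t6, 4  (cmp 9,4)
bgt L0: taken
after xor $t3, $t3, 4: $t3=0^4=4
after xor $t3, $t3, 2: $t3=4^2=6
after sub $t6, $t6, 1: $t6=9-1=8
cmp $t6, 4  (cmp 8,4)
bgt L0: taken
after xor $t3, $t3, 4: $t3=6^4=2
after xor $t3, $t3, 2: $t3=2^2=0
after sub $t6, $t6, 1: $t6=8-1=7
cmp $t6, 4  (cmp 7,4)
bgt L0: taken
after xor $t3, $t3, 4: $t3=0^4=4
after xor $t3, $t3, 2: $t3=4^2=6
after sub $t6, $t6, 1: $t6=7-1=6
cmp $t6, 4  (cmp 6,4)
bgt L0: taken
after xor $t3, $t3, 4: $t3=6^4=2
after xor $t3, $t3, 2: $t3=2^2=0
after sub $t6, $t6, 1: $t6=6-1=5
cmp $t6, 4  (cmp 5,4)
bgt L0: taken
after xor $t3, $t3, 4: $t3=0^4=4
after xor $t3, $t3, 2: $t3=4^2=6
after sub $t6, $t6, 1: $t6=5-1=4
cmp $t6, 4  (cmp 4,4)
bgt L0: not taken
halt.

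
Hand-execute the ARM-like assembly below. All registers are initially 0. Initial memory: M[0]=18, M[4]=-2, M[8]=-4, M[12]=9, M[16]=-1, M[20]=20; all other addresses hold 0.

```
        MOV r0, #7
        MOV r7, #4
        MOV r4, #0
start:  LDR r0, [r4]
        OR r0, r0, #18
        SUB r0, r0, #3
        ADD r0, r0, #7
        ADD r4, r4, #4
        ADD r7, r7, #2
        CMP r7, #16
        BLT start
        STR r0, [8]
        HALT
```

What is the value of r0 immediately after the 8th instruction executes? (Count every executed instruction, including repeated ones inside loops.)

MOV r0, #7 → r0=7
MOV r7, #4 → r7=4
MOV r4, #0 → r4=0
LDR r0, [r4] → r0=M[0]=18
OR r0, r0, #18 → r0=18|18=18
SUB r0, r0, #3 → r0=18-3=15
ADD r0, r0, #7 → r0=15+7=22
ADD r4, r4, #4 → r4=0+4=4
After step 8: r0 = 22.

22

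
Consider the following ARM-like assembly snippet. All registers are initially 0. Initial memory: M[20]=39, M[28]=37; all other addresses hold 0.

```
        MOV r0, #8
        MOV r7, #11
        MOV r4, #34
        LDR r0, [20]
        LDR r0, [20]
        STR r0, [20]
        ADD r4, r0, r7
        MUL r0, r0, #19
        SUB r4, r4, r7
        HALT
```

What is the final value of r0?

MOV r0, #8 → r0=8
MOV r7, #11 → r7=11
MOV r4, #34 → r4=34
LDR r0, [20] → r0=M[20]=39
LDR r0, [20] → r0=M[20]=39
STR r0, [20] → M[20]=39
ADD r4, r0, r7 → r4=39+11=50
MUL r0, r0, #19 → r0=39*19=741
SUB r4, r4, r7 → r4=50-11=39
halt.

741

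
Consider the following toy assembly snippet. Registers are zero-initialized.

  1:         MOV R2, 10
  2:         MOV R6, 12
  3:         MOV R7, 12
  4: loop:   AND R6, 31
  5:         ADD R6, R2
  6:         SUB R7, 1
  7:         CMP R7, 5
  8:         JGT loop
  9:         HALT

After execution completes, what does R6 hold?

18

MOV R2, 10 → R2=10
MOV R6, 12 → R6=12
MOV R7, 12 → R7=12
AND R6, 31 → R6=12&31=12
ADD R6, R2 → R6=12+10=22
SUB R7, 1 → R7=12-1=11
CMP R7, 5  (cmp 11,5)
JGT loop: taken
AND R6, 31 → R6=22&31=22
ADD R6, R2 → R6=22+10=32
SUB R7, 1 → R7=11-1=10
CMP R7, 5  (cmp 10,5)
JGT loop: taken
AND R6, 31 → R6=32&31=0
ADD R6, R2 → R6=0+10=10
SUB R7, 1 → R7=10-1=9
CMP R7, 5  (cmp 9,5)
JGT loop: taken
AND R6, 31 → R6=10&31=10
ADD R6, R2 → R6=10+10=20
SUB R7, 1 → R7=9-1=8
CMP R7, 5  (cmp 8,5)
JGT loop: taken
AND R6, 31 → R6=20&31=20
ADD R6, R2 → R6=20+10=30
SUB R7, 1 → R7=8-1=7
CMP R7, 5  (cmp 7,5)
JGT loop: taken
AND R6, 31 → R6=30&31=30
ADD R6, R2 → R6=30+10=40
SUB R7, 1 → R7=7-1=6
CMP R7, 5  (cmp 6,5)
JGT loop: taken
AND R6, 31 → R6=40&31=8
ADD R6, R2 → R6=8+10=18
SUB R7, 1 → R7=6-1=5
CMP R7, 5  (cmp 5,5)
JGT loop: not taken
halt.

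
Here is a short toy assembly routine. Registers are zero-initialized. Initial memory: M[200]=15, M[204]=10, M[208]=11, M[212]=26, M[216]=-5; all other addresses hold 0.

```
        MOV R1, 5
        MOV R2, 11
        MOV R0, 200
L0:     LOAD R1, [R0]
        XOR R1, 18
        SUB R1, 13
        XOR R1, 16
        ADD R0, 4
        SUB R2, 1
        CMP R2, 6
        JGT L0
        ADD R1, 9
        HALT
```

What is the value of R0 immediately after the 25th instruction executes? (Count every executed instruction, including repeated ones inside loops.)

R1=5
R2=11
R0=200
R1=M[200]=15
R1=15^18=29
R1=29-13=16
R1=16^16=0
R0=200+4=204
R2=11-1=10
CMP R2, 6  (cmp 10,6)
JGT L0: taken
R1=M[204]=10
R1=10^18=24
R1=24-13=11
R1=11^16=27
R0=204+4=208
R2=10-1=9
CMP R2, 6  (cmp 9,6)
JGT L0: taken
R1=M[208]=11
R1=11^18=25
R1=25-13=12
R1=12^16=28
R0=208+4=212
R2=9-1=8
After step 25: R0 = 212.

212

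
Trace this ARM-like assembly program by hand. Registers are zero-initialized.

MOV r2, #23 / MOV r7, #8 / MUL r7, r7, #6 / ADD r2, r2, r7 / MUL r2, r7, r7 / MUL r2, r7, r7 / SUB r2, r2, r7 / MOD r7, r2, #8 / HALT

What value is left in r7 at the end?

r2=23
r7=8
r7=8*6=48
r2=23+48=71
r2=48*48=2304
r2=48*48=2304
r2=2304-48=2256
r7=2256%8=0
halt.

0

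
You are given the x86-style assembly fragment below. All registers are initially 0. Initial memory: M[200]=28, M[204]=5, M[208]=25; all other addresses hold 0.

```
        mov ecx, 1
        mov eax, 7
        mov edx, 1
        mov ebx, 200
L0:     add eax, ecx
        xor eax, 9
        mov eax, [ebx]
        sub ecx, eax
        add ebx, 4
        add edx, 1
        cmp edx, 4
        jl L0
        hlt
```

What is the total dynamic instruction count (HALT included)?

29

ecx=1
eax=7
edx=1
ebx=200
eax=7+1=8
eax=8^9=1
eax=M[200]=28
ecx=1-28=-27
ebx=200+4=204
edx=1+1=2
cmp edx, 4  (cmp 2,4)
jl L0: taken
eax=28+(-27)=1
eax=1^9=8
eax=M[204]=5
ecx=(-27)-5=-32
ebx=204+4=208
edx=2+1=3
cmp edx, 4  (cmp 3,4)
jl L0: taken
eax=5+(-32)=-27
eax=(-27)^9=-20
eax=M[208]=25
ecx=(-32)-25=-57
ebx=208+4=212
edx=3+1=4
cmp edx, 4  (cmp 4,4)
jl L0: not taken
halt.
Total executed instructions: 29.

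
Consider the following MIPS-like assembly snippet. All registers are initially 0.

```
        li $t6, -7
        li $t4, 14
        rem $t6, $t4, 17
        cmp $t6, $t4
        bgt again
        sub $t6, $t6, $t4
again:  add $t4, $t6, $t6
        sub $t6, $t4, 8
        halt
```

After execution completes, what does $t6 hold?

-8

after li $t6, -7: $t6=-7
after li $t4, 14: $t4=14
after rem $t6, $t4, 17: $t6=14%17=14
cmp $t6, $t4  (cmp 14,14)
bgt again: not taken
after sub $t6, $t6, $t4: $t6=14-14=0
after add $t4, $t6, $t6: $t4=0+0=0
after sub $t6, $t4, 8: $t6=0-8=-8
halt.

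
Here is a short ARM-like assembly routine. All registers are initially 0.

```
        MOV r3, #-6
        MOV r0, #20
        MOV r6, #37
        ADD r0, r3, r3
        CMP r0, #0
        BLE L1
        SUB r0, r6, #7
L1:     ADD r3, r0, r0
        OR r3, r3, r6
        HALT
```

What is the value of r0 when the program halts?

-12

r3=-6
r0=20
r6=37
r0=(-6)+(-6)=-12
CMP r0, #0  (cmp -12,0)
BLE L1: taken
r3=(-12)+(-12)=-24
r3=(-24)|37=-19
halt.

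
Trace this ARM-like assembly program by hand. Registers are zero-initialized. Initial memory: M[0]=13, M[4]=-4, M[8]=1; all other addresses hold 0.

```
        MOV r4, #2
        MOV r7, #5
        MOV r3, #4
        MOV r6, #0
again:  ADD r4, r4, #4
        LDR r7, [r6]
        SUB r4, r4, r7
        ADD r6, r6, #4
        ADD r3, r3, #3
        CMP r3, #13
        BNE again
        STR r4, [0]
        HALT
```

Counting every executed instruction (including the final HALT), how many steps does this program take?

MOV r4, #2 → r4=2
MOV r7, #5 → r7=5
MOV r3, #4 → r3=4
MOV r6, #0 → r6=0
ADD r4, r4, #4 → r4=2+4=6
LDR r7, [r6] → r7=M[0]=13
SUB r4, r4, r7 → r4=6-13=-7
ADD r6, r6, #4 → r6=0+4=4
ADD r3, r3, #3 → r3=4+3=7
CMP r3, #13  (cmp 7,13)
BNE again: taken
ADD r4, r4, #4 → r4=(-7)+4=-3
LDR r7, [r6] → r7=M[4]=-4
SUB r4, r4, r7 → r4=(-3)-(-4)=1
ADD r6, r6, #4 → r6=4+4=8
ADD r3, r3, #3 → r3=7+3=10
CMP r3, #13  (cmp 10,13)
BNE again: taken
ADD r4, r4, #4 → r4=1+4=5
LDR r7, [r6] → r7=M[8]=1
SUB r4, r4, r7 → r4=5-1=4
ADD r6, r6, #4 → r6=8+4=12
ADD r3, r3, #3 → r3=10+3=13
CMP r3, #13  (cmp 13,13)
BNE again: not taken
STR r4, [0] → M[0]=4
halt.
Total executed instructions: 27.

27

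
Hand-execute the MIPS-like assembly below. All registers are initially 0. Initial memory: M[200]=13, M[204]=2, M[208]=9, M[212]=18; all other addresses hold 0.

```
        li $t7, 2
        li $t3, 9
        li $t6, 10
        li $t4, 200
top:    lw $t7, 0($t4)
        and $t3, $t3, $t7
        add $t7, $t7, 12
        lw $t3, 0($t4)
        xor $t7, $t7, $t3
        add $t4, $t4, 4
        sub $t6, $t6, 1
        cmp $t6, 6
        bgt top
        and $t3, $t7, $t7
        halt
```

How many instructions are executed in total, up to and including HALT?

42

after li $t7, 2: $t7=2
after li $t3, 9: $t3=9
after li $t6, 10: $t6=10
after li $t4, 200: $t4=200
after lw $t7, 0($t4): $t7=M[200]=13
after and $t3, $t3, $t7: $t3=9&13=9
after add $t7, $t7, 12: $t7=13+12=25
after lw $t3, 0($t4): $t3=M[200]=13
after xor $t7, $t7, $t3: $t7=25^13=20
after add $t4, $t4, 4: $t4=200+4=204
after sub $t6, $t6, 1: $t6=10-1=9
cmp $t6, 6  (cmp 9,6)
bgt top: taken
after lw $t7, 0($t4): $t7=M[204]=2
after and $t3, $t3, $t7: $t3=13&2=0
after add $t7, $t7, 12: $t7=2+12=14
after lw $t3, 0($t4): $t3=M[204]=2
after xor $t7, $t7, $t3: $t7=14^2=12
after add $t4, $t4, 4: $t4=204+4=208
after sub $t6, $t6, 1: $t6=9-1=8
cmp $t6, 6  (cmp 8,6)
bgt top: taken
after lw $t7, 0($t4): $t7=M[208]=9
after and $t3, $t3, $t7: $t3=2&9=0
after add $t7, $t7, 12: $t7=9+12=21
after lw $t3, 0($t4): $t3=M[208]=9
after xor $t7, $t7, $t3: $t7=21^9=28
after add $t4, $t4, 4: $t4=208+4=212
after sub $t6, $t6, 1: $t6=8-1=7
cmp $t6, 6  (cmp 7,6)
bgt top: taken
after lw $t7, 0($t4): $t7=M[212]=18
after and $t3, $t3, $t7: $t3=9&18=0
after add $t7, $t7, 12: $t7=18+12=30
after lw $t3, 0($t4): $t3=M[212]=18
after xor $t7, $t7, $t3: $t7=30^18=12
after add $t4, $t4, 4: $t4=212+4=216
after sub $t6, $t6, 1: $t6=7-1=6
cmp $t6, 6  (cmp 6,6)
bgt top: not taken
after and $t3, $t7, $t7: $t3=12&12=12
halt.
Total executed instructions: 42.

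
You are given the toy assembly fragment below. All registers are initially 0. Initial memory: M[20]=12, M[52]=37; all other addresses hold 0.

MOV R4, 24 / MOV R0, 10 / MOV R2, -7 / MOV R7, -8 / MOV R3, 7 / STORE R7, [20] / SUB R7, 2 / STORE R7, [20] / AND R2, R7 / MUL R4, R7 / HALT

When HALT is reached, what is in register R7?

after MOV R4, 24: R4=24
after MOV R0, 10: R0=10
after MOV R2, -7: R2=-7
after MOV R7, -8: R7=-8
after MOV R3, 7: R3=7
STORE R7, [20] → M[20]=-8
after SUB R7, 2: R7=(-8)-2=-10
STORE R7, [20] → M[20]=-10
after AND R2, R7: R2=(-7)&(-10)=-16
after MUL R4, R7: R4=24*(-10)=-240
halt.

-10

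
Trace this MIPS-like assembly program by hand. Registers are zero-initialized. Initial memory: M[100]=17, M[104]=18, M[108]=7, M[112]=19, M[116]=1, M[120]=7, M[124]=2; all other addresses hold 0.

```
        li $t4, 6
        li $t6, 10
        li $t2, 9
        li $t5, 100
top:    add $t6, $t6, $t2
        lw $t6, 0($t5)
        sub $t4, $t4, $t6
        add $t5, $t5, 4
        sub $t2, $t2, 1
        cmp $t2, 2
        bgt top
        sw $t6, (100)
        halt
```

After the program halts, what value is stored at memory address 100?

2

after li $t4, 6: $t4=6
after li $t6, 10: $t6=10
after li $t2, 9: $t2=9
after li $t5, 100: $t5=100
after add $t6, $t6, $t2: $t6=10+9=19
after lw $t6, 0($t5): $t6=M[100]=17
after sub $t4, $t4, $t6: $t4=6-17=-11
after add $t5, $t5, 4: $t5=100+4=104
after sub $t2, $t2, 1: $t2=9-1=8
cmp $t2, 2  (cmp 8,2)
bgt top: taken
after add $t6, $t6, $t2: $t6=17+8=25
after lw $t6, 0($t5): $t6=M[104]=18
after sub $t4, $t4, $t6: $t4=(-11)-18=-29
after add $t5, $t5, 4: $t5=104+4=108
after sub $t2, $t2, 1: $t2=8-1=7
cmp $t2, 2  (cmp 7,2)
bgt top: taken
after add $t6, $t6, $t2: $t6=18+7=25
after lw $t6, 0($t5): $t6=M[108]=7
after sub $t4, $t4, $t6: $t4=(-29)-7=-36
after add $t5, $t5, 4: $t5=108+4=112
after sub $t2, $t2, 1: $t2=7-1=6
cmp $t2, 2  (cmp 6,2)
bgt top: taken
after add $t6, $t6, $t2: $t6=7+6=13
after lw $t6, 0($t5): $t6=M[112]=19
after sub $t4, $t4, $t6: $t4=(-36)-19=-55
after add $t5, $t5, 4: $t5=112+4=116
after sub $t2, $t2, 1: $t2=6-1=5
cmp $t2, 2  (cmp 5,2)
bgt top: taken
after add $t6, $t6, $t2: $t6=19+5=24
after lw $t6, 0($t5): $t6=M[116]=1
after sub $t4, $t4, $t6: $t4=(-55)-1=-56
after add $t5, $t5, 4: $t5=116+4=120
after sub $t2, $t2, 1: $t2=5-1=4
cmp $t2, 2  (cmp 4,2)
bgt top: taken
after add $t6, $t6, $t2: $t6=1+4=5
after lw $t6, 0($t5): $t6=M[120]=7
after sub $t4, $t4, $t6: $t4=(-56)-7=-63
after add $t5, $t5, 4: $t5=120+4=124
after sub $t2, $t2, 1: $t2=4-1=3
cmp $t2, 2  (cmp 3,2)
bgt top: taken
after add $t6, $t6, $t2: $t6=7+3=10
after lw $t6, 0($t5): $t6=M[124]=2
after sub $t4, $t4, $t6: $t4=(-63)-2=-65
after add $t5, $t5, 4: $t5=124+4=128
after sub $t2, $t2, 1: $t2=3-1=2
cmp $t2, 2  (cmp 2,2)
bgt top: not taken
sw $t6, (100) → M[100]=2
halt.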